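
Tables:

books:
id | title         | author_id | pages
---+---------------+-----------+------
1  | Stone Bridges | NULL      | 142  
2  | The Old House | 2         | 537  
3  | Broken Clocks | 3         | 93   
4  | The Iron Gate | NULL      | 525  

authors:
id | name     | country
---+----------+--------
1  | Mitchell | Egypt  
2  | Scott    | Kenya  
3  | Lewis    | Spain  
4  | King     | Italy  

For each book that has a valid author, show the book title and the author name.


INNER JOIN keeps only books rows whose author_id matches an id in authors. Walk through each book:
  - book 1 (Stone Bridges): author_id=NULL, no match -> dropped
  - book 2 (The Old House): author_id=2 -> matches Scott
  - book 3 (Broken Clocks): author_id=3 -> matches Lewis
  - book 4 (The Iron Gate): author_id=NULL, no match -> dropped
So 2 of 4 rows are dropped.

SQL:
SELECT a.title, b.name AS author
FROM books a
INNER JOIN authors b ON a.author_id = b.id

Result:
title         | author
--------------+-------
The Old House | Scott 
Broken Clocks | Lewis 


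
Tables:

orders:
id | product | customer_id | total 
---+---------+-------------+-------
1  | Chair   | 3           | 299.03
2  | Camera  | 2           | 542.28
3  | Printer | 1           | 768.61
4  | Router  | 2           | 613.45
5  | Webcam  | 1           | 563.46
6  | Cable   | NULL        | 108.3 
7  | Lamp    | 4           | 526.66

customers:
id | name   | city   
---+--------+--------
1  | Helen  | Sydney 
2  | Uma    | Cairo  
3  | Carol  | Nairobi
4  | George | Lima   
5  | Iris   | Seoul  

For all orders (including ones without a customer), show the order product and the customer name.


LEFT JOIN keeps every row from orders (the left table); where customer_id has no match in customers, the customer columns become NULL. Walk through each order:
  - order 1 (Chair): customer_id=3 -> matches Carol
  - order 2 (Camera): customer_id=2 -> matches Uma
  - order 3 (Printer): customer_id=1 -> matches Helen
  - order 4 (Router): customer_id=2 -> matches Uma
  - order 5 (Webcam): customer_id=1 -> matches Helen
  - order 6 (Cable): customer_id=NULL, no match -> kept with NULL
  - order 7 (Lamp): customer_id=4 -> matches George
All 7 rows appear; 1 has NULL customer.

SQL:
SELECT a.product, b.name AS customer
FROM orders a
LEFT JOIN customers b ON a.customer_id = b.id

Result:
product | customer
--------+---------
Chair   | Carol   
Camera  | Uma     
Printer | Helen   
Router  | Uma     
Webcam  | Helen   
Cable   | NULL    
Lamp    | George  


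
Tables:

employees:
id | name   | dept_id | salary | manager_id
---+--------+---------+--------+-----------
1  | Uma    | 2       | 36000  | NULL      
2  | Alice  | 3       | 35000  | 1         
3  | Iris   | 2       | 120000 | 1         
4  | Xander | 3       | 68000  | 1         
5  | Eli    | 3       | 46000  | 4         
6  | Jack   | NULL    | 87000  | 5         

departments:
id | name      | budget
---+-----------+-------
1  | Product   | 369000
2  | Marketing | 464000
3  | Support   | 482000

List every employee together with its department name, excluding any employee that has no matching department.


INNER JOIN keeps only employees rows whose dept_id matches an id in departments. Walk through each employee:
  - employee 1 (Uma): dept_id=2 -> matches Marketing
  - employee 2 (Alice): dept_id=3 -> matches Support
  - employee 3 (Iris): dept_id=2 -> matches Marketing
  - employee 4 (Xander): dept_id=3 -> matches Support
  - employee 5 (Eli): dept_id=3 -> matches Support
  - employee 6 (Jack): dept_id=NULL, no match -> dropped
So 1 of 6 rows is dropped.

SQL:
SELECT a.name, b.name AS department
FROM employees a
INNER JOIN departments b ON a.dept_id = b.id

Result:
name   | department
-------+-----------
Uma    | Marketing 
Alice  | Support   
Iris   | Marketing 
Xander | Support   
Eli    | Support   


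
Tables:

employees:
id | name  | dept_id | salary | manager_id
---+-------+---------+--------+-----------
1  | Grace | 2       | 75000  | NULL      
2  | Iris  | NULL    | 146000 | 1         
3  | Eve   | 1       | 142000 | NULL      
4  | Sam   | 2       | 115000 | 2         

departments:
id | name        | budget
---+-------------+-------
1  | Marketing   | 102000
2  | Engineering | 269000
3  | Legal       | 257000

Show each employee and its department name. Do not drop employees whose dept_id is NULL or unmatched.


LEFT JOIN keeps every row from employees (the left table); where dept_id has no match in departments, the department columns become NULL. Walk through each employee:
  - employee 1 (Grace): dept_id=2 -> matches Engineering
  - employee 2 (Iris): dept_id=NULL, no match -> kept with NULL
  - employee 3 (Eve): dept_id=1 -> matches Marketing
  - employee 4 (Sam): dept_id=2 -> matches Engineering
All 4 rows appear; 1 has NULL department.

SQL:
SELECT a.name, b.name AS department
FROM employees a
LEFT JOIN departments b ON a.dept_id = b.id

Result:
name  | department 
------+------------
Grace | Engineering
Iris  | NULL       
Eve   | Marketing  
Sam   | Engineering


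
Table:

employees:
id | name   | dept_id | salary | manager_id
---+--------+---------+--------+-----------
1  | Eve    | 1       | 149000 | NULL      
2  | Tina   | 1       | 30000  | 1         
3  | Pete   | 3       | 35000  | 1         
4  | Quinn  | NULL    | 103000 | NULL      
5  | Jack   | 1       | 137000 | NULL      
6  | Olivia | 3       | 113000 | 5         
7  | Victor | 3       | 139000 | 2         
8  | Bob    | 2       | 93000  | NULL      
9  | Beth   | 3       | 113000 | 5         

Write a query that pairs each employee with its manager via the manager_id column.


This is a self-join: employees is joined to a second copy of itself, matching each row's manager_id to another row's id. Use LEFT JOIN so rows with manager_id=NULL are kept.
  - employee 1 (Eve): manager_id=NULL -> NULL
  - employee 2 (Tina): manager_id=1 -> Eve
  - employee 3 (Pete): manager_id=1 -> Eve
  - employee 4 (Quinn): manager_id=NULL -> NULL
  - employee 5 (Jack): manager_id=NULL -> NULL
  - employee 6 (Olivia): manager_id=5 -> Jack
  - employee 7 (Victor): manager_id=2 -> Tina
  - employee 8 (Bob): manager_id=NULL -> NULL
  - employee 9 (Beth): manager_id=5 -> Jack

SQL:
SELECT a.name AS item, b.name AS manager
FROM employees a
LEFT JOIN employees b ON a.manager_id = b.id

Result:
item   | manager
-------+--------
Eve    | NULL   
Tina   | Eve    
Pete   | Eve    
Quinn  | NULL   
Jack   | NULL   
Olivia | Jack   
Victor | Tina   
Bob    | NULL   
Beth   | Jack   


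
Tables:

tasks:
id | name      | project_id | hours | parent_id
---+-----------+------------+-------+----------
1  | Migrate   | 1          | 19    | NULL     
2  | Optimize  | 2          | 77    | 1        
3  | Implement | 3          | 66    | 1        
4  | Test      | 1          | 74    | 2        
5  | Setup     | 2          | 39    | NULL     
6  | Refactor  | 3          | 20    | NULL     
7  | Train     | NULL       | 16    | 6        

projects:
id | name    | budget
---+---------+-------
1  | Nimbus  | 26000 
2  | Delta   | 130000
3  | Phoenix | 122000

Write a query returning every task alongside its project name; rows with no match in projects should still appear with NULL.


LEFT JOIN keeps every row from tasks (the left table); where project_id has no match in projects, the project columns become NULL. Walk through each task:
  - task 1 (Migrate): project_id=1 -> matches Nimbus
  - task 2 (Optimize): project_id=2 -> matches Delta
  - task 3 (Implement): project_id=3 -> matches Phoenix
  - task 4 (Test): project_id=1 -> matches Nimbus
  - task 5 (Setup): project_id=2 -> matches Delta
  - task 6 (Refactor): project_id=3 -> matches Phoenix
  - task 7 (Train): project_id=NULL, no match -> kept with NULL
All 7 rows appear; 1 has NULL project.

SQL:
SELECT a.name, b.name AS project
FROM tasks a
LEFT JOIN projects b ON a.project_id = b.id

Result:
name      | project
----------+--------
Migrate   | Nimbus 
Optimize  | Delta  
Implement | Phoenix
Test      | Nimbus 
Setup     | Delta  
Refactor  | Phoenix
Train     | NULL   


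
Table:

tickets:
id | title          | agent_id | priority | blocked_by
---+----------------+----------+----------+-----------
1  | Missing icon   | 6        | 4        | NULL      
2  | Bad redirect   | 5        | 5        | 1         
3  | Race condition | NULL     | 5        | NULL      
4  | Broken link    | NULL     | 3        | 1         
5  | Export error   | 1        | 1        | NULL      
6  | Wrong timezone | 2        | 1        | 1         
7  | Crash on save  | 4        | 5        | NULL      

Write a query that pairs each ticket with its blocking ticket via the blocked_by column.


This is a self-join: tickets is joined to a second copy of itself, matching each row's blocked_by to another row's id. Use LEFT JOIN so rows with blocked_by=NULL are kept.
  - ticket 1 (Missing icon): blocked_by=NULL -> NULL
  - ticket 2 (Bad redirect): blocked_by=1 -> Missing icon
  - ticket 3 (Race condition): blocked_by=NULL -> NULL
  - ticket 4 (Broken link): blocked_by=1 -> Missing icon
  - ticket 5 (Export error): blocked_by=NULL -> NULL
  - ticket 6 (Wrong timezone): blocked_by=1 -> Missing icon
  - ticket 7 (Crash on save): blocked_by=NULL -> NULL

SQL:
SELECT a.title AS item, b.title AS blocked_by
FROM tickets a
LEFT JOIN tickets b ON a.blocked_by = b.id

Result:
item           | blocked_by  
---------------+-------------
Missing icon   | NULL        
Bad redirect   | Missing icon
Race condition | NULL        
Broken link    | Missing icon
Export error   | NULL        
Wrong timezone | Missing icon
Crash on save  | NULL        


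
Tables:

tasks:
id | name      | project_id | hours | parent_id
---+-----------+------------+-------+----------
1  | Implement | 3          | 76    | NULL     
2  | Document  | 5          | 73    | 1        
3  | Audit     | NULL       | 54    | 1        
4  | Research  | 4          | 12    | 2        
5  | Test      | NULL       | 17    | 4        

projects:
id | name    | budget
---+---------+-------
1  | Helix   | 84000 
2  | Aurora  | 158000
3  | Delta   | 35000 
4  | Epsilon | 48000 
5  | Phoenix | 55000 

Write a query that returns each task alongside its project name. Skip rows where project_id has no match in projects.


INNER JOIN keeps only tasks rows whose project_id matches an id in projects. Walk through each task:
  - task 1 (Implement): project_id=3 -> matches Delta
  - task 2 (Document): project_id=5 -> matches Phoenix
  - task 3 (Audit): project_id=NULL, no match -> dropped
  - task 4 (Research): project_id=4 -> matches Epsilon
  - task 5 (Test): project_id=NULL, no match -> dropped
So 2 of 5 rows are dropped.

SQL:
SELECT a.name, b.name AS project
FROM tasks a
INNER JOIN projects b ON a.project_id = b.id

Result:
name      | project
----------+--------
Implement | Delta  
Document  | Phoenix
Research  | Epsilon


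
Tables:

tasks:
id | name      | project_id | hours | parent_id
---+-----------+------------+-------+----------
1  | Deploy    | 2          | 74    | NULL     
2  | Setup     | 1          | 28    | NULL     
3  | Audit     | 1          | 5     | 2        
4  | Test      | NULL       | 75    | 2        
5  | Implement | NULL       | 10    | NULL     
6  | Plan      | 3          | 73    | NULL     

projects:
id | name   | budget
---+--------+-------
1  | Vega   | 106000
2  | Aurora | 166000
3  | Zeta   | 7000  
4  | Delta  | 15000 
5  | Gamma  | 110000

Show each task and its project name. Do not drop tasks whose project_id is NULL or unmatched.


LEFT JOIN keeps every row from tasks (the left table); where project_id has no match in projects, the project columns become NULL. Walk through each task:
  - task 1 (Deploy): project_id=2 -> matches Aurora
  - task 2 (Setup): project_id=1 -> matches Vega
  - task 3 (Audit): project_id=1 -> matches Vega
  - task 4 (Test): project_id=NULL, no match -> kept with NULL
  - task 5 (Implement): project_id=NULL, no match -> kept with NULL
  - task 6 (Plan): project_id=3 -> matches Zeta
All 6 rows appear; 2 have NULL project.

SQL:
SELECT a.name, b.name AS project
FROM tasks a
LEFT JOIN projects b ON a.project_id = b.id

Result:
name      | project
----------+--------
Deploy    | Aurora 
Setup     | Vega   
Audit     | Vega   
Test      | NULL   
Implement | NULL   
Plan      | Zeta   


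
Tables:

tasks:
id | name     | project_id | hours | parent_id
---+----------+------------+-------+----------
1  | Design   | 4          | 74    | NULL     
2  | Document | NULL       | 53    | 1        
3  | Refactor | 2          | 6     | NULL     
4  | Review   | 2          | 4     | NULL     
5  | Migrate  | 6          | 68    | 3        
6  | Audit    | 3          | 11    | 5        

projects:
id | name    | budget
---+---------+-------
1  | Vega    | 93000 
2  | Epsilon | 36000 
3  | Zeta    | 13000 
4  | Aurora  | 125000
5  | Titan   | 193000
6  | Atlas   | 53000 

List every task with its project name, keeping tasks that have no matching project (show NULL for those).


LEFT JOIN keeps every row from tasks (the left table); where project_id has no match in projects, the project columns become NULL. Walk through each task:
  - task 1 (Design): project_id=4 -> matches Aurora
  - task 2 (Document): project_id=NULL, no match -> kept with NULL
  - task 3 (Refactor): project_id=2 -> matches Epsilon
  - task 4 (Review): project_id=2 -> matches Epsilon
  - task 5 (Migrate): project_id=6 -> matches Atlas
  - task 6 (Audit): project_id=3 -> matches Zeta
All 6 rows appear; 1 has NULL project.

SQL:
SELECT a.name, b.name AS project
FROM tasks a
LEFT JOIN projects b ON a.project_id = b.id

Result:
name     | project
---------+--------
Design   | Aurora 
Document | NULL   
Refactor | Epsilon
Review   | Epsilon
Migrate  | Atlas  
Audit    | Zeta   


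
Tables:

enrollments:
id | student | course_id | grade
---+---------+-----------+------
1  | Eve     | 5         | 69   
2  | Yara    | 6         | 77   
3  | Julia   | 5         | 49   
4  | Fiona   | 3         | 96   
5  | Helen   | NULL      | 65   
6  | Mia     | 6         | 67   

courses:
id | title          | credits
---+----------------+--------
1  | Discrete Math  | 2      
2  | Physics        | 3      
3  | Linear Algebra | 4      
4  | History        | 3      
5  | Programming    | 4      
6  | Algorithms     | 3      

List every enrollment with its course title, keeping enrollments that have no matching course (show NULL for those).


LEFT JOIN keeps every row from enrollments (the left table); where course_id has no match in courses, the course columns become NULL. Walk through each enrollment:
  - enrollment 1 (Eve): course_id=5 -> matches Programming
  - enrollment 2 (Yara): course_id=6 -> matches Algorithms
  - enrollment 3 (Julia): course_id=5 -> matches Programming
  - enrollment 4 (Fiona): course_id=3 -> matches Linear Algebra
  - enrollment 5 (Helen): course_id=NULL, no match -> kept with NULL
  - enrollment 6 (Mia): course_id=6 -> matches Algorithms
All 6 rows appear; 1 has NULL course.

SQL:
SELECT a.student, b.title AS course
FROM enrollments a
LEFT JOIN courses b ON a.course_id = b.id

Result:
student | course        
--------+---------------
Eve     | Programming   
Yara    | Algorithms    
Julia   | Programming   
Fiona   | Linear Algebra
Helen   | NULL          
Mia     | Algorithms    


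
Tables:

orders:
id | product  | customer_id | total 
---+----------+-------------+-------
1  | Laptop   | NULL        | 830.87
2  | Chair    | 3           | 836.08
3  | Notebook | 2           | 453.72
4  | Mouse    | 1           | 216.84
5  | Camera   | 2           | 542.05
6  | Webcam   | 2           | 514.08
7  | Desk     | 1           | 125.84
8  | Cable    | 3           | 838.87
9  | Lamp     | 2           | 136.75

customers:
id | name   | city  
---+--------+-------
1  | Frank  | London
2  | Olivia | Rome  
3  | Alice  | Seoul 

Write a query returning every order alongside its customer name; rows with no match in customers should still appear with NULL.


LEFT JOIN keeps every row from orders (the left table); where customer_id has no match in customers, the customer columns become NULL. Walk through each order:
  - order 1 (Laptop): customer_id=NULL, no match -> kept with NULL
  - order 2 (Chair): customer_id=3 -> matches Alice
  - order 3 (Notebook): customer_id=2 -> matches Olivia
  - order 4 (Mouse): customer_id=1 -> matches Frank
  - order 5 (Camera): customer_id=2 -> matches Olivia
  - order 6 (Webcam): customer_id=2 -> matches Olivia
  - order 7 (Desk): customer_id=1 -> matches Frank
  - order 8 (Cable): customer_id=3 -> matches Alice
  - order 9 (Lamp): customer_id=2 -> matches Olivia
All 9 rows appear; 1 has NULL customer.

SQL:
SELECT a.product, b.name AS customer
FROM orders a
LEFT JOIN customers b ON a.customer_id = b.id

Result:
product  | customer
---------+---------
Laptop   | NULL    
Chair    | Alice   
Notebook | Olivia  
Mouse    | Frank   
Camera   | Olivia  
Webcam   | Olivia  
Desk     | Frank   
Cable    | Alice   
Lamp     | Olivia  


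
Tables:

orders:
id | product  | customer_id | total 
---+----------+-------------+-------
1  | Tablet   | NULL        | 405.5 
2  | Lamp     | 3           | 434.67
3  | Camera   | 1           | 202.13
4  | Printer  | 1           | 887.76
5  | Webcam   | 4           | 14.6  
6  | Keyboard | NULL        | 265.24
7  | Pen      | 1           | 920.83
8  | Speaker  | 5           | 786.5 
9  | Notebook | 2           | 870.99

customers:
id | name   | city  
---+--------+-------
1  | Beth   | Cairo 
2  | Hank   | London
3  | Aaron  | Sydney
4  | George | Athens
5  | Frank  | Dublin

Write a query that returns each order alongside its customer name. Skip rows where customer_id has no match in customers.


INNER JOIN keeps only orders rows whose customer_id matches an id in customers. Walk through each order:
  - order 1 (Tablet): customer_id=NULL, no match -> dropped
  - order 2 (Lamp): customer_id=3 -> matches Aaron
  - order 3 (Camera): customer_id=1 -> matches Beth
  - order 4 (Printer): customer_id=1 -> matches Beth
  - order 5 (Webcam): customer_id=4 -> matches George
  - order 6 (Keyboard): customer_id=NULL, no match -> dropped
  - order 7 (Pen): customer_id=1 -> matches Beth
  - order 8 (Speaker): customer_id=5 -> matches Frank
  - order 9 (Notebook): customer_id=2 -> matches Hank
So 2 of 9 rows are dropped.

SQL:
SELECT a.product, b.name AS customer
FROM orders a
INNER JOIN customers b ON a.customer_id = b.id

Result:
product  | customer
---------+---------
Lamp     | Aaron   
Camera   | Beth    
Printer  | Beth    
Webcam   | George  
Pen      | Beth    
Speaker  | Frank   
Notebook | Hank    


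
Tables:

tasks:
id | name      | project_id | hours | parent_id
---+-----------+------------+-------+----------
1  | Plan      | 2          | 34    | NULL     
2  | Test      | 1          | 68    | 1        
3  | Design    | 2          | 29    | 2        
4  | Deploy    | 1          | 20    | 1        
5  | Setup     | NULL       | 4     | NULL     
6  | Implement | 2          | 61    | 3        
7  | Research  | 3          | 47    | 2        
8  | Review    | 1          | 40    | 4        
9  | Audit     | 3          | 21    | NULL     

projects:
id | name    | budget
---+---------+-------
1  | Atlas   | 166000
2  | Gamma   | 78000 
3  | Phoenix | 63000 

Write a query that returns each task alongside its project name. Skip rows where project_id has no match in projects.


INNER JOIN keeps only tasks rows whose project_id matches an id in projects. Walk through each task:
  - task 1 (Plan): project_id=2 -> matches Gamma
  - task 2 (Test): project_id=1 -> matches Atlas
  - task 3 (Design): project_id=2 -> matches Gamma
  - task 4 (Deploy): project_id=1 -> matches Atlas
  - task 5 (Setup): project_id=NULL, no match -> dropped
  - task 6 (Implement): project_id=2 -> matches Gamma
  - task 7 (Research): project_id=3 -> matches Phoenix
  - task 8 (Review): project_id=1 -> matches Atlas
  - task 9 (Audit): project_id=3 -> matches Phoenix
So 1 of 9 rows is dropped.

SQL:
SELECT a.name, b.name AS project
FROM tasks a
INNER JOIN projects b ON a.project_id = b.id

Result:
name      | project
----------+--------
Plan      | Gamma  
Test      | Atlas  
Design    | Gamma  
Deploy    | Atlas  
Implement | Gamma  
Research  | Phoenix
Review    | Atlas  
Audit     | Phoenix


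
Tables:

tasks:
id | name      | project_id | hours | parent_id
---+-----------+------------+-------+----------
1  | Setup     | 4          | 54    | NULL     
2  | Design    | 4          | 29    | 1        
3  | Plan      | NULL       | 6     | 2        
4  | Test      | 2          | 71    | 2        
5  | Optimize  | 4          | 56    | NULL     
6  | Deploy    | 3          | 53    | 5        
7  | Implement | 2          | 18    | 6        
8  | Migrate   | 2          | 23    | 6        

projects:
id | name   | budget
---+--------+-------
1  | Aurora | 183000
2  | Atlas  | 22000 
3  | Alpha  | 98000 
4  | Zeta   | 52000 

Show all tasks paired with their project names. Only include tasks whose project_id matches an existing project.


INNER JOIN keeps only tasks rows whose project_id matches an id in projects. Walk through each task:
  - task 1 (Setup): project_id=4 -> matches Zeta
  - task 2 (Design): project_id=4 -> matches Zeta
  - task 3 (Plan): project_id=NULL, no match -> dropped
  - task 4 (Test): project_id=2 -> matches Atlas
  - task 5 (Optimize): project_id=4 -> matches Zeta
  - task 6 (Deploy): project_id=3 -> matches Alpha
  - task 7 (Implement): project_id=2 -> matches Atlas
  - task 8 (Migrate): project_id=2 -> matches Atlas
So 1 of 8 rows is dropped.

SQL:
SELECT a.name, b.name AS project
FROM tasks a
INNER JOIN projects b ON a.project_id = b.id

Result:
name      | project
----------+--------
Setup     | Zeta   
Design    | Zeta   
Test      | Atlas  
Optimize  | Zeta   
Deploy    | Alpha  
Implement | Atlas  
Migrate   | Atlas  


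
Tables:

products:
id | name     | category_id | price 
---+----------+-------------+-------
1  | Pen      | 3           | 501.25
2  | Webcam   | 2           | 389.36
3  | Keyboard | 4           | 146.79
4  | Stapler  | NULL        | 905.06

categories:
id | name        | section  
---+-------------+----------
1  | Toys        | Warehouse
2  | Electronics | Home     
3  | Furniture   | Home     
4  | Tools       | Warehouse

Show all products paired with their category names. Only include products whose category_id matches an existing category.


INNER JOIN keeps only products rows whose category_id matches an id in categories. Walk through each product:
  - product 1 (Pen): category_id=3 -> matches Furniture
  - product 2 (Webcam): category_id=2 -> matches Electronics
  - product 3 (Keyboard): category_id=4 -> matches Tools
  - product 4 (Stapler): category_id=NULL, no match -> dropped
So 1 of 4 rows is dropped.

SQL:
SELECT a.name, b.name AS category
FROM products a
INNER JOIN categories b ON a.category_id = b.id

Result:
name     | category   
---------+------------
Pen      | Furniture  
Webcam   | Electronics
Keyboard | Tools      


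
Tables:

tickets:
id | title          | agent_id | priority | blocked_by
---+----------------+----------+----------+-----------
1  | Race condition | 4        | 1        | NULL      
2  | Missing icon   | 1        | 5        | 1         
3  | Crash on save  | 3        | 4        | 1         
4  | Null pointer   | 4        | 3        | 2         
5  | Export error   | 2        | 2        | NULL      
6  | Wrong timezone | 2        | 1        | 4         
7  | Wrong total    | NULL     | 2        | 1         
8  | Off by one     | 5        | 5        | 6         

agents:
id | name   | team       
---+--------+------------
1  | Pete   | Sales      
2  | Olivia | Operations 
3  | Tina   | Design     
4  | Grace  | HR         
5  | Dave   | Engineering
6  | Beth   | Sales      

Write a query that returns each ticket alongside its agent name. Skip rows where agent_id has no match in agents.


INNER JOIN keeps only tickets rows whose agent_id matches an id in agents. Walk through each ticket:
  - ticket 1 (Race condition): agent_id=4 -> matches Grace
  - ticket 2 (Missing icon): agent_id=1 -> matches Pete
  - ticket 3 (Crash on save): agent_id=3 -> matches Tina
  - ticket 4 (Null pointer): agent_id=4 -> matches Grace
  - ticket 5 (Export error): agent_id=2 -> matches Olivia
  - ticket 6 (Wrong timezone): agent_id=2 -> matches Olivia
  - ticket 7 (Wrong total): agent_id=NULL, no match -> dropped
  - ticket 8 (Off by one): agent_id=5 -> matches Dave
So 1 of 8 rows is dropped.

SQL:
SELECT a.title, b.name AS agent
FROM tickets a
INNER JOIN agents b ON a.agent_id = b.id

Result:
title          | agent 
---------------+-------
Race condition | Grace 
Missing icon   | Pete  
Crash on save  | Tina  
Null pointer   | Grace 
Export error   | Olivia
Wrong timezone | Olivia
Off by one     | Dave  


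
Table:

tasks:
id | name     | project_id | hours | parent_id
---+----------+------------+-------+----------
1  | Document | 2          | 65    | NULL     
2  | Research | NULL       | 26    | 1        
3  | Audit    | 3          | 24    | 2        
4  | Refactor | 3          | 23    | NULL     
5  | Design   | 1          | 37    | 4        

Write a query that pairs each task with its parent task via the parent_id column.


This is a self-join: tasks is joined to a second copy of itself, matching each row's parent_id to another row's id. Use LEFT JOIN so rows with parent_id=NULL are kept.
  - task 1 (Document): parent_id=NULL -> NULL
  - task 2 (Research): parent_id=1 -> Document
  - task 3 (Audit): parent_id=2 -> Research
  - task 4 (Refactor): parent_id=NULL -> NULL
  - task 5 (Design): parent_id=4 -> Refactor

SQL:
SELECT a.name AS item, b.name AS parent
FROM tasks a
LEFT JOIN tasks b ON a.parent_id = b.id

Result:
item     | parent  
---------+---------
Document | NULL    
Research | Document
Audit    | Research
Refactor | NULL    
Design   | Refactor


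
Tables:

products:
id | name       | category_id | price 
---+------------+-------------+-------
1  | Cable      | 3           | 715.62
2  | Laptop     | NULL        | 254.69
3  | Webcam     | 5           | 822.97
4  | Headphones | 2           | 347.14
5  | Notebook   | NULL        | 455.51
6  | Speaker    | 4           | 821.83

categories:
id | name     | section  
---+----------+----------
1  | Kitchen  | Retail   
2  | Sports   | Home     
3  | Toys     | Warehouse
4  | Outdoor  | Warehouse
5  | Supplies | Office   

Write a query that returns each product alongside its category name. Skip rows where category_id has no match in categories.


INNER JOIN keeps only products rows whose category_id matches an id in categories. Walk through each product:
  - product 1 (Cable): category_id=3 -> matches Toys
  - product 2 (Laptop): category_id=NULL, no match -> dropped
  - product 3 (Webcam): category_id=5 -> matches Supplies
  - product 4 (Headphones): category_id=2 -> matches Sports
  - product 5 (Notebook): category_id=NULL, no match -> dropped
  - product 6 (Speaker): category_id=4 -> matches Outdoor
So 2 of 6 rows are dropped.

SQL:
SELECT a.name, b.name AS category
FROM products a
INNER JOIN categories b ON a.category_id = b.id

Result:
name       | category
-----------+---------
Cable      | Toys    
Webcam     | Supplies
Headphones | Sports  
Speaker    | Outdoor 


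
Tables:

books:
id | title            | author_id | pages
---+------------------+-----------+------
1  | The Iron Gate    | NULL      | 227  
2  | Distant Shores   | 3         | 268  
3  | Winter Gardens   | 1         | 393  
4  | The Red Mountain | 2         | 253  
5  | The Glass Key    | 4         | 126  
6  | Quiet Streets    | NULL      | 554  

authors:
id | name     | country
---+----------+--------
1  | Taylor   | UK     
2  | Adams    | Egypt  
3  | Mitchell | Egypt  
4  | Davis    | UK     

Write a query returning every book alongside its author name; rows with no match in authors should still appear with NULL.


LEFT JOIN keeps every row from books (the left table); where author_id has no match in authors, the author columns become NULL. Walk through each book:
  - book 1 (The Iron Gate): author_id=NULL, no match -> kept with NULL
  - book 2 (Distant Shores): author_id=3 -> matches Mitchell
  - book 3 (Winter Gardens): author_id=1 -> matches Taylor
  - book 4 (The Red Mountain): author_id=2 -> matches Adams
  - book 5 (The Glass Key): author_id=4 -> matches Davis
  - book 6 (Quiet Streets): author_id=NULL, no match -> kept with NULL
All 6 rows appear; 2 have NULL author.

SQL:
SELECT a.title, b.name AS author
FROM books a
LEFT JOIN authors b ON a.author_id = b.id

Result:
title            | author  
-----------------+---------
The Iron Gate    | NULL    
Distant Shores   | Mitchell
Winter Gardens   | Taylor  
The Red Mountain | Adams   
The Glass Key    | Davis   
Quiet Streets    | NULL    


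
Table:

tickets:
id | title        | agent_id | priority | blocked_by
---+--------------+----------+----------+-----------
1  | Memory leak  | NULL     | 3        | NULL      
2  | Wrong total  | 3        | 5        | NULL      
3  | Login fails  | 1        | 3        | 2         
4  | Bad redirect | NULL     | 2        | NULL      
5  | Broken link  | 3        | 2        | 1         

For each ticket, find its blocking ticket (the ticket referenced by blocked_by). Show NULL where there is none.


This is a self-join: tickets is joined to a second copy of itself, matching each row's blocked_by to another row's id. Use LEFT JOIN so rows with blocked_by=NULL are kept.
  - ticket 1 (Memory leak): blocked_by=NULL -> NULL
  - ticket 2 (Wrong total): blocked_by=NULL -> NULL
  - ticket 3 (Login fails): blocked_by=2 -> Wrong total
  - ticket 4 (Bad redirect): blocked_by=NULL -> NULL
  - ticket 5 (Broken link): blocked_by=1 -> Memory leak

SQL:
SELECT a.title AS item, b.title AS blocked_by
FROM tickets a
LEFT JOIN tickets b ON a.blocked_by = b.id

Result:
item         | blocked_by 
-------------+------------
Memory leak  | NULL       
Wrong total  | NULL       
Login fails  | Wrong total
Bad redirect | NULL       
Broken link  | Memory leak


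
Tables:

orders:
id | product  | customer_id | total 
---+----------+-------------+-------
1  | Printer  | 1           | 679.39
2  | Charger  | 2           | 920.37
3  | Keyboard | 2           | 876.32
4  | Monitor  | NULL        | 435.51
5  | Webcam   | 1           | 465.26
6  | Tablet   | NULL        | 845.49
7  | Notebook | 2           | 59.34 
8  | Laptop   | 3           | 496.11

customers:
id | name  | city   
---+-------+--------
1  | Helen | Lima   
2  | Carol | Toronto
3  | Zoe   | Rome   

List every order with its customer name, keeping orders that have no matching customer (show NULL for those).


LEFT JOIN keeps every row from orders (the left table); where customer_id has no match in customers, the customer columns become NULL. Walk through each order:
  - order 1 (Printer): customer_id=1 -> matches Helen
  - order 2 (Charger): customer_id=2 -> matches Carol
  - order 3 (Keyboard): customer_id=2 -> matches Carol
  - order 4 (Monitor): customer_id=NULL, no match -> kept with NULL
  - order 5 (Webcam): customer_id=1 -> matches Helen
  - order 6 (Tablet): customer_id=NULL, no match -> kept with NULL
  - order 7 (Notebook): customer_id=2 -> matches Carol
  - order 8 (Laptop): customer_id=3 -> matches Zoe
All 8 rows appear; 2 have NULL customer.

SQL:
SELECT a.product, b.name AS customer
FROM orders a
LEFT JOIN customers b ON a.customer_id = b.id

Result:
product  | customer
---------+---------
Printer  | Helen   
Charger  | Carol   
Keyboard | Carol   
Monitor  | NULL    
Webcam   | Helen   
Tablet   | NULL    
Notebook | Carol   
Laptop   | Zoe     


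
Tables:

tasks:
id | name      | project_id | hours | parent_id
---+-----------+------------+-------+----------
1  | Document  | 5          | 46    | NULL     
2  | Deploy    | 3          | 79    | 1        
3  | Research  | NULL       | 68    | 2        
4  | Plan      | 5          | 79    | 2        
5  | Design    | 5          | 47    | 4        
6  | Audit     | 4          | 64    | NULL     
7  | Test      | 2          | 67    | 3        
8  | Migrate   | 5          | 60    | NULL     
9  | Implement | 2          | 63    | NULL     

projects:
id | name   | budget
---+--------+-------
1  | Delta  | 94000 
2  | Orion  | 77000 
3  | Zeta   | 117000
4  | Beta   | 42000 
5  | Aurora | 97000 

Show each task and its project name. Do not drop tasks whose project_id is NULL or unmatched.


LEFT JOIN keeps every row from tasks (the left table); where project_id has no match in projects, the project columns become NULL. Walk through each task:
  - task 1 (Document): project_id=5 -> matches Aurora
  - task 2 (Deploy): project_id=3 -> matches Zeta
  - task 3 (Research): project_id=NULL, no match -> kept with NULL
  - task 4 (Plan): project_id=5 -> matches Aurora
  - task 5 (Design): project_id=5 -> matches Aurora
  - task 6 (Audit): project_id=4 -> matches Beta
  - task 7 (Test): project_id=2 -> matches Orion
  - task 8 (Migrate): project_id=5 -> matches Aurora
  - task 9 (Implement): project_id=2 -> matches Orion
All 9 rows appear; 1 has NULL project.

SQL:
SELECT a.name, b.name AS project
FROM tasks a
LEFT JOIN projects b ON a.project_id = b.id

Result:
name      | project
----------+--------
Document  | Aurora 
Deploy    | Zeta   
Research  | NULL   
Plan      | Aurora 
Design    | Aurora 
Audit     | Beta   
Test      | Orion  
Migrate   | Aurora 
Implement | Orion  


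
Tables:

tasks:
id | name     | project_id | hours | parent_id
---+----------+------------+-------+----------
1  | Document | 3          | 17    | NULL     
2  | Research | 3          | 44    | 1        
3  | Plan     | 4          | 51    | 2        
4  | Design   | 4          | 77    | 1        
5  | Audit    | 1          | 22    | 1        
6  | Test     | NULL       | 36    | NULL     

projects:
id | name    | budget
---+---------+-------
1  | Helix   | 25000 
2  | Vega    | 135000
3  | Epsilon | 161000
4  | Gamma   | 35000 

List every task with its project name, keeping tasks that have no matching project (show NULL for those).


LEFT JOIN keeps every row from tasks (the left table); where project_id has no match in projects, the project columns become NULL. Walk through each task:
  - task 1 (Document): project_id=3 -> matches Epsilon
  - task 2 (Research): project_id=3 -> matches Epsilon
  - task 3 (Plan): project_id=4 -> matches Gamma
  - task 4 (Design): project_id=4 -> matches Gamma
  - task 5 (Audit): project_id=1 -> matches Helix
  - task 6 (Test): project_id=NULL, no match -> kept with NULL
All 6 rows appear; 1 has NULL project.

SQL:
SELECT a.name, b.name AS project
FROM tasks a
LEFT JOIN projects b ON a.project_id = b.id

Result:
name     | project
---------+--------
Document | Epsilon
Research | Epsilon
Plan     | Gamma  
Design   | Gamma  
Audit    | Helix  
Test     | NULL   


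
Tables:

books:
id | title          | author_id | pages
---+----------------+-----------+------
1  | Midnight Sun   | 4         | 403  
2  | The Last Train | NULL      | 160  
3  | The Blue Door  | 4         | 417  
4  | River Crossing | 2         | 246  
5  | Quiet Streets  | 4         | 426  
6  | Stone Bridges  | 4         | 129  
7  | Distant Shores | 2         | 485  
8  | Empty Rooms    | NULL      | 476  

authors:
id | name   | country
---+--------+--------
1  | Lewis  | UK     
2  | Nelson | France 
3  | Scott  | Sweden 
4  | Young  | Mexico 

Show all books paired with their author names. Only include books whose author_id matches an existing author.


INNER JOIN keeps only books rows whose author_id matches an id in authors. Walk through each book:
  - book 1 (Midnight Sun): author_id=4 -> matches Young
  - book 2 (The Last Train): author_id=NULL, no match -> dropped
  - book 3 (The Blue Door): author_id=4 -> matches Young
  - book 4 (River Crossing): author_id=2 -> matches Nelson
  - book 5 (Quiet Streets): author_id=4 -> matches Young
  - book 6 (Stone Bridges): author_id=4 -> matches Young
  - book 7 (Distant Shores): author_id=2 -> matches Nelson
  - book 8 (Empty Rooms): author_id=NULL, no match -> dropped
So 2 of 8 rows are dropped.

SQL:
SELECT a.title, b.name AS author
FROM books a
INNER JOIN authors b ON a.author_id = b.id

Result:
title          | author
---------------+-------
Midnight Sun   | Young 
The Blue Door  | Young 
River Crossing | Nelson
Quiet Streets  | Young 
Stone Bridges  | Young 
Distant Shores | Nelson


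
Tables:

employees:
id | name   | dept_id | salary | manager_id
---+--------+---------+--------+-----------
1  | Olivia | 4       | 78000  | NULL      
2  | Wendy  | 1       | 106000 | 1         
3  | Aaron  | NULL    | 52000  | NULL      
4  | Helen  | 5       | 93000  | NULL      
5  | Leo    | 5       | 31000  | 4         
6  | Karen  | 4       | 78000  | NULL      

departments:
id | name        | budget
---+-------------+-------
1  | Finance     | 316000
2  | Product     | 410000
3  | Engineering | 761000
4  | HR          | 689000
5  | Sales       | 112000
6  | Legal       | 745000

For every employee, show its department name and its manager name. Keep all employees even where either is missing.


Two LEFT JOINs from the same base table employees: one to departments via dept_id, one to employees itself via manager_id. Both are LEFT so every employee is preserved.
Match against departments:
  - employee 1 (Olivia): dept_id=4 -> matches HR
  - employee 2 (Wendy): dept_id=1 -> matches Finance
  - employee 3 (Aaron): dept_id=NULL, no match -> kept with NULL
  - employee 4 (Helen): dept_id=5 -> matches Sales
  - employee 5 (Leo): dept_id=5 -> matches Sales
  - employee 6 (Karen): dept_id=4 -> matches HR
Match against employees (self):
  - employee 1 (Olivia): manager_id=NULL -> NULL
  - employee 2 (Wendy): manager_id=1 -> Olivia
  - employee 3 (Aaron): manager_id=NULL -> NULL
  - employee 4 (Helen): manager_id=NULL -> NULL
  - employee 5 (Leo): manager_id=4 -> Helen
  - employee 6 (Karen): manager_id=NULL -> NULL

SQL:
SELECT a.name, b.name AS department, c.name AS manager
FROM employees a
LEFT JOIN departments b ON a.dept_id = b.id
LEFT JOIN employees c ON a.manager_id = c.id

Result:
name   | department | manager
-------+------------+--------
Olivia | HR         | NULL   
Wendy  | Finance    | Olivia 
Aaron  | NULL       | NULL   
Helen  | Sales      | NULL   
Leo    | Sales      | Helen  
Karen  | HR         | NULL   


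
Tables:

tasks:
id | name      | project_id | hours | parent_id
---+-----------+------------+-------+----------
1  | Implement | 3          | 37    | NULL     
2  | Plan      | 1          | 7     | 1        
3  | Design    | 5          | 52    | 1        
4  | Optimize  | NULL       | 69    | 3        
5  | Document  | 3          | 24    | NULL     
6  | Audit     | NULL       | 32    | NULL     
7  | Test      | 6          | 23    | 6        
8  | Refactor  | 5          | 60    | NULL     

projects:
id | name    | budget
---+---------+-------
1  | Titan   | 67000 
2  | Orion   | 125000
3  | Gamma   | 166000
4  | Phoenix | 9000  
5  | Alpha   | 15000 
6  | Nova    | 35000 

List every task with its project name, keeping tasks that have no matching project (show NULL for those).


LEFT JOIN keeps every row from tasks (the left table); where project_id has no match in projects, the project columns become NULL. Walk through each task:
  - task 1 (Implement): project_id=3 -> matches Gamma
  - task 2 (Plan): project_id=1 -> matches Titan
  - task 3 (Design): project_id=5 -> matches Alpha
  - task 4 (Optimize): project_id=NULL, no match -> kept with NULL
  - task 5 (Document): project_id=3 -> matches Gamma
  - task 6 (Audit): project_id=NULL, no match -> kept with NULL
  - task 7 (Test): project_id=6 -> matches Nova
  - task 8 (Refactor): project_id=5 -> matches Alpha
All 8 rows appear; 2 have NULL project.

SQL:
SELECT a.name, b.name AS project
FROM tasks a
LEFT JOIN projects b ON a.project_id = b.id

Result:
name      | project
----------+--------
Implement | Gamma  
Plan      | Titan  
Design    | Alpha  
Optimize  | NULL   
Document  | Gamma  
Audit     | NULL   
Test      | Nova   
Refactor  | Alpha  


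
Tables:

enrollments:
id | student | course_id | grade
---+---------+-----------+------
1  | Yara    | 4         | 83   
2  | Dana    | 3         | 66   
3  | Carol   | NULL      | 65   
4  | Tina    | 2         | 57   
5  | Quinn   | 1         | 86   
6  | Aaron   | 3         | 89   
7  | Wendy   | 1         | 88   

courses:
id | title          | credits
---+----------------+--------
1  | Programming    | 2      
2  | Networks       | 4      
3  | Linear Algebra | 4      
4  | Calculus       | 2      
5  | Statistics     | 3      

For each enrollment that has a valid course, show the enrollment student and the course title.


INNER JOIN keeps only enrollments rows whose course_id matches an id in courses. Walk through each enrollment:
  - enrollment 1 (Yara): course_id=4 -> matches Calculus
  - enrollment 2 (Dana): course_id=3 -> matches Linear Algebra
  - enrollment 3 (Carol): course_id=NULL, no match -> dropped
  - enrollment 4 (Tina): course_id=2 -> matches Networks
  - enrollment 5 (Quinn): course_id=1 -> matches Programming
  - enrollment 6 (Aaron): course_id=3 -> matches Linear Algebra
  - enrollment 7 (Wendy): course_id=1 -> matches Programming
So 1 of 7 rows is dropped.

SQL:
SELECT a.student, b.title AS course
FROM enrollments a
INNER JOIN courses b ON a.course_id = b.id

Result:
student | course        
--------+---------------
Yara    | Calculus      
Dana    | Linear Algebra
Tina    | Networks      
Quinn   | Programming   
Aaron   | Linear Algebra
Wendy   | Programming   
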